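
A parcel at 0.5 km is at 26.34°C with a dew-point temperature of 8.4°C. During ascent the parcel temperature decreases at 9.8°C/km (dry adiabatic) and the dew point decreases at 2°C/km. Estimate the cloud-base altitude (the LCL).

T and T_d converge at 9.8 − 2 = 7.8°C per km
Height above start = (26.34 − 8.4) / 7.8 = 2.3 km
LCL altitude = 500 m + 2300 m = 2800 m

2.8 km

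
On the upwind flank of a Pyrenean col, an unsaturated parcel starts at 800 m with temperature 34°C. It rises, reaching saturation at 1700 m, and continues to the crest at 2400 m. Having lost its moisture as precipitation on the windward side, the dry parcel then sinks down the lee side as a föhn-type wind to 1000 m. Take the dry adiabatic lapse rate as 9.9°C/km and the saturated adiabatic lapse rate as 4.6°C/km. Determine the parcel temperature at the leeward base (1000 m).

Dry to 1700 m: -9.9 × 0.9 km = -8.91°C, so T = 25.09°C.
Saturated to 2400 m: -4.6 × 0.7 km = -3.22°C, so T = 21.87°C.
Dry descent to 1000 m: +9.9 × 1.4 km = +13.86°C, so T = 35.73°C.

35.73°C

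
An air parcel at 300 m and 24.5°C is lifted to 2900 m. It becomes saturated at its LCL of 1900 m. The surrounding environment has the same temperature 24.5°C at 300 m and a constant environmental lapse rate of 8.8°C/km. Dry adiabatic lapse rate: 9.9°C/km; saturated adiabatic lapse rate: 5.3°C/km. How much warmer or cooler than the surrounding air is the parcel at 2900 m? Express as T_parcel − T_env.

Parcel:
  300 → 1900 m (dry, 9.9°C/km): ΔT = -9.9 × 1.6 = -15.84°C → T = 8.66°C
  1900 → 2900 m (saturated, 5.3°C/km): ΔT = -5.3 × 1 = -5.3°C → T = 3.36°C
Environment:
  300 → 2900 m (environment, 8.8°C/km): ΔT = -8.8 × 2.6 = -22.88°C → T = 1.62°C
T_parcel − T_env = 3.36 − 1.62 = +1.74°C

+1.74°C (parcel warmer than environment)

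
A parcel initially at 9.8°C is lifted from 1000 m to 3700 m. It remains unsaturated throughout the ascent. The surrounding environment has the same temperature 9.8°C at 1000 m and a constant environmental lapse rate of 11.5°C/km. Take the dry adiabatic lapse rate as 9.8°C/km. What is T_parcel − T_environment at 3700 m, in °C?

+4.59°C (parcel warmer than environment)

Parcel:
  Dry to 3700 m: -9.8 × 2.7 km = -26.46°C, so T = -16.66°C.
Environment:
  Environment to 3700 m: -11.5 × 2.7 km = -31.05°C, so T = -21.25°C.
T_parcel − T_env = -16.66 − (-21.25) = +4.59°C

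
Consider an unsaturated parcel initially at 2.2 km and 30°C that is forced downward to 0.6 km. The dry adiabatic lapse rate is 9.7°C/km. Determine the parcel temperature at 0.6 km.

45.52°C

Dry adiabatic to 600 m: +9.7 × 1.6 km = +15.52°C, so T = 45.52°C.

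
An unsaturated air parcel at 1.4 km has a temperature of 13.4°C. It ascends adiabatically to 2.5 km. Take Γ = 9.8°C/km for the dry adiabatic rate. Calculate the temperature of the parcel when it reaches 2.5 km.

2.62°C

Dry adiabatic to 2500 m: -9.8 × 1.1 km = -10.78°C, so T = 2.62°C.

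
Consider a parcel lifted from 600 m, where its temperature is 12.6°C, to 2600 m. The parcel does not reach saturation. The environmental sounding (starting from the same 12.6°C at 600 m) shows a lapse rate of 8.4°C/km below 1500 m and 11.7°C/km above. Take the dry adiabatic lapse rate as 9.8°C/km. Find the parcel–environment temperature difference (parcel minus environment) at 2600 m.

+0.83°C (parcel warmer than environment)

Parcel:
  Dry to 2600 m: -9.8 × 2 km = -19.6°C, so T = -7°C.
Environment:
  Environment, lower layer to 1500 m: -8.4 × 0.9 km = -7.56°C, so T = 5.04°C.
  Environment, upper layer to 2600 m: -11.7 × 1.1 km = -12.87°C, so T = -7.83°C.
T_parcel − T_env = -7 − (-7.83) = +0.83°C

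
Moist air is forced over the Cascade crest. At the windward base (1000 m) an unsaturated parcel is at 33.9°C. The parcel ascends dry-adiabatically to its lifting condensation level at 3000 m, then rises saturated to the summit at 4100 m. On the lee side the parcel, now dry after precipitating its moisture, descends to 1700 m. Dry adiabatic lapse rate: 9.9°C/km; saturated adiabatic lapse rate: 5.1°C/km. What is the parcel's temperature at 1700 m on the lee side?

32.25°C

From 1000 m to 3000 m (dry): cools by 9.9 × 2 = 19.8°C, giving 14.1°C.
From 3000 m to 4100 m (saturated): cools by 5.1 × 1.1 = 5.61°C, giving 8.49°C.
From 4100 m to 1700 m (dry descent): warms by 9.9 × 2.4 = 23.76°C, giving 32.25°C.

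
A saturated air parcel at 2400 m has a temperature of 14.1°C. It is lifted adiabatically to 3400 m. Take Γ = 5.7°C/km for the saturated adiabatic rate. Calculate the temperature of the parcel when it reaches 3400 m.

Saturated adiabatic to 3400 m: -5.7 × 1 km = -5.7°C, so T = 8.4°C.

8.4°C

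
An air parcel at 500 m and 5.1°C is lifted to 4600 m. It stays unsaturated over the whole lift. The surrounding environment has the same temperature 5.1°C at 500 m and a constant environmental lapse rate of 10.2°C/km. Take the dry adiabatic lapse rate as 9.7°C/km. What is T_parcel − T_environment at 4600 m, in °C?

+2.05°C (parcel warmer than environment)

Parcel:
  From 500 m to 4600 m (dry): cools by 9.7 × 4.1 = 39.77°C, giving -34.67°C.
Environment:
  From 500 m to 4600 m (environment): cools by 10.2 × 4.1 = 41.82°C, giving -36.72°C.
T_parcel − T_env = -34.67 − (-36.72) = +2.05°C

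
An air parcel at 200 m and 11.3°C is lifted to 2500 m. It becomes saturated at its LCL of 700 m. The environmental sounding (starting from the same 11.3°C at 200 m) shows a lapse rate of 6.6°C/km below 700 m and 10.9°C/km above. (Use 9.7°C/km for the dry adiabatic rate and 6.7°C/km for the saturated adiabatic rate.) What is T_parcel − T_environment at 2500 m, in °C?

Parcel:
  200 → 700 m (dry, 9.7°C/km): ΔT = -9.7 × 0.5 = -4.85°C → T = 6.45°C
  700 → 2500 m (saturated, 6.7°C/km): ΔT = -6.7 × 1.8 = -12.06°C → T = -5.61°C
Environment:
  200 → 700 m (environment, lower layer, 6.6°C/km): ΔT = -6.6 × 0.5 = -3.3°C → T = 8°C
  700 → 2500 m (environment, upper layer, 10.9°C/km): ΔT = -10.9 × 1.8 = -19.62°C → T = -11.62°C
T_parcel − T_env = -5.61 − (-11.62) = +6.01°C

+6.01°C (parcel warmer than environment)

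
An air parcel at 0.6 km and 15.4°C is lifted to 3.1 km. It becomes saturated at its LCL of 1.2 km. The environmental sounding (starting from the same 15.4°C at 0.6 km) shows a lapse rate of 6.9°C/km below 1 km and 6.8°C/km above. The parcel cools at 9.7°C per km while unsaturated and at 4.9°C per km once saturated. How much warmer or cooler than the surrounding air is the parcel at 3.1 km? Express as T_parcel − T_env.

+1.91°C (parcel warmer than environment)

Parcel:
  600 → 1200 m (dry, 9.7°C/km): ΔT = -9.7 × 0.6 = -5.82°C → T = 9.58°C
  1200 → 3100 m (saturated, 4.9°C/km): ΔT = -4.9 × 1.9 = -9.31°C → T = 0.27°C
Environment:
  600 → 1000 m (environment, lower layer, 6.9°C/km): ΔT = -6.9 × 0.4 = -2.76°C → T = 12.64°C
  1000 → 3100 m (environment, upper layer, 6.8°C/km): ΔT = -6.8 × 2.1 = -14.28°C → T = -1.64°C
T_parcel − T_env = 0.27 − (-1.64) = +1.91°C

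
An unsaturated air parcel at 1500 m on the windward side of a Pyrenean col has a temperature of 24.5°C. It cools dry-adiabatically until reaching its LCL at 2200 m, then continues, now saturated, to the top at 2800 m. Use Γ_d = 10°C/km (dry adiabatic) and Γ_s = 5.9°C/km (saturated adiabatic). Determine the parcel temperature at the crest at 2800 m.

From 1500 m to 2200 m (dry): cools by 10 × 0.7 = 7°C, giving 17.5°C.
From 2200 m to 2800 m (saturated): cools by 5.9 × 0.6 = 3.54°C, giving 13.96°C.

13.96°C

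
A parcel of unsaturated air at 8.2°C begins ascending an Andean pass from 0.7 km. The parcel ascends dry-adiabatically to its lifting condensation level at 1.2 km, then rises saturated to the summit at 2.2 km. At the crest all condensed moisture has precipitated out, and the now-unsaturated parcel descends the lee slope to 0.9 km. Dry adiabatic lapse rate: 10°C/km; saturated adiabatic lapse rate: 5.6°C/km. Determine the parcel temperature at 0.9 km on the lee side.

From 700 m to 1200 m (dry): cools by 10 × 0.5 = 5°C, giving 3.2°C.
From 1200 m to 2200 m (saturated): cools by 5.6 × 1 = 5.6°C, giving -2.4°C.
From 2200 m to 900 m (dry descent): warms by 10 × 1.3 = 13°C, giving 10.6°C.

10.6°C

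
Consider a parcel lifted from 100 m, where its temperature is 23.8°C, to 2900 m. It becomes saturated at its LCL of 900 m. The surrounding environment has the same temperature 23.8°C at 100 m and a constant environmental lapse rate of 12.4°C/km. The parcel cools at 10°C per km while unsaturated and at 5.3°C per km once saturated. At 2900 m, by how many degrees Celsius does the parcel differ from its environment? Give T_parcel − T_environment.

Parcel:
  100–900 m, dry: Δz = 0.8 km ⇒ ΔT = -8°C; T = 15.8°C
  900–2900 m, saturated: Δz = 2 km ⇒ ΔT = -10.6°C; T = 5.2°C
Environment:
  100–2900 m, environment: Δz = 2.8 km ⇒ ΔT = -34.72°C; T = -10.92°C
T_parcel − T_env = 5.2 − (-10.92) = +16.12°C

+16.12°C (parcel warmer than environment)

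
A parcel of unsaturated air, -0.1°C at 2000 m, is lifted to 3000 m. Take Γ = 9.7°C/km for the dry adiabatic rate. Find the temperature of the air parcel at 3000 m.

-9.8°C

From 2000 m to 3000 m (dry adiabatic): cools by 9.7 × 1 = 9.7°C, giving -9.8°C.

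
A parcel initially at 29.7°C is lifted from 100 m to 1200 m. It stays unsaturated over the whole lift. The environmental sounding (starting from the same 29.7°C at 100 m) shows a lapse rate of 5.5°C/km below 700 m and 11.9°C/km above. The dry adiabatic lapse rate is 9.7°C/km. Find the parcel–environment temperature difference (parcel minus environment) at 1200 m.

-1.42°C (parcel cooler than environment)

Parcel:
  100 → 1200 m (dry, 9.7°C/km): ΔT = -9.7 × 1.1 = -10.67°C → T = 19.03°C
Environment:
  100 → 700 m (environment, lower layer, 5.5°C/km): ΔT = -5.5 × 0.6 = -3.3°C → T = 26.4°C
  700 → 1200 m (environment, upper layer, 11.9°C/km): ΔT = -11.9 × 0.5 = -5.95°C → T = 20.45°C
T_parcel − T_env = 19.03 − 20.45 = -1.42°C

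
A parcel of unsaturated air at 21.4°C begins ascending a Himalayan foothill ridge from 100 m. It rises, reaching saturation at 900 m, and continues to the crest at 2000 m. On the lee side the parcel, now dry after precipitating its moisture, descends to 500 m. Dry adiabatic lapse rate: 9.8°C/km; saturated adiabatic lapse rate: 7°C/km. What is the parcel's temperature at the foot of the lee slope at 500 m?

100 → 900 m (dry, 9.8°C/km): ΔT = -9.8 × 0.8 = -7.84°C → T = 13.56°C
900 → 2000 m (saturated, 7°C/km): ΔT = -7 × 1.1 = -7.7°C → T = 5.86°C
2000 → 500 m (dry descent, 9.8°C/km): ΔT = +9.8 × 1.5 = +14.7°C → T = 20.56°C

20.56°C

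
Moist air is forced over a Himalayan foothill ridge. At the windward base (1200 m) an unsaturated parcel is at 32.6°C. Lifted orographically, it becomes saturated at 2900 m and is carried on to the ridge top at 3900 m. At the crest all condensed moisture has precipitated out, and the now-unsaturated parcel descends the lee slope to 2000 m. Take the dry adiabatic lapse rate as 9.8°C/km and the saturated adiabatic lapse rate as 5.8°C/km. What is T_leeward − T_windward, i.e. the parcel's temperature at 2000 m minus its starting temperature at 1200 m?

Dry to 2900 m: -9.8 × 1.7 km = -16.66°C, so T = 15.94°C.
Saturated to 3900 m: -5.8 × 1 km = -5.8°C, so T = 10.14°C.
Dry descent to 2000 m: +9.8 × 1.9 km = +18.62°C, so T = 28.76°C.
Net change vs windward start: 28.76 − 32.6 = -3.84°C

-3.84°C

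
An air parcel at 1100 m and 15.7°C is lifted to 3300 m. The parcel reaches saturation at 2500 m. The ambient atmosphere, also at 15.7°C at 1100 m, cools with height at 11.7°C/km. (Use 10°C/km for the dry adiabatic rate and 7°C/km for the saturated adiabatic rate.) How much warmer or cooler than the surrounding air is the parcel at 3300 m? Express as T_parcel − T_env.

Parcel:
  1100 → 2500 m (dry, 10°C/km): ΔT = -10 × 1.4 = -14°C → T = 1.7°C
  2500 → 3300 m (saturated, 7°C/km): ΔT = -7 × 0.8 = -5.6°C → T = -3.9°C
Environment:
  1100 → 3300 m (environment, 11.7°C/km): ΔT = -11.7 × 2.2 = -25.74°C → T = -10.04°C
T_parcel − T_env = -3.9 − (-10.04) = +6.14°C

+6.14°C (parcel warmer than environment)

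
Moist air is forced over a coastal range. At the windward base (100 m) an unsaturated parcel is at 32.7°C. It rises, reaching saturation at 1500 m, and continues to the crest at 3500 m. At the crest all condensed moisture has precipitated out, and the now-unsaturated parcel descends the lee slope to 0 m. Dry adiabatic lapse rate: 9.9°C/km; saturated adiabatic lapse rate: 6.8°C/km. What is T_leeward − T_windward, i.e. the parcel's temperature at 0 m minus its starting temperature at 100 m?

Dry to 1500 m: -9.9 × 1.4 km = -13.86°C, so T = 18.84°C.
Saturated to 3500 m: -6.8 × 2 km = -13.6°C, so T = 5.24°C.
Dry descent to 0 m: +9.9 × 3.5 km = +34.65°C, so T = 39.89°C.
Net change vs windward start: 39.89 − 32.7 = +7.19°C

+7.19°C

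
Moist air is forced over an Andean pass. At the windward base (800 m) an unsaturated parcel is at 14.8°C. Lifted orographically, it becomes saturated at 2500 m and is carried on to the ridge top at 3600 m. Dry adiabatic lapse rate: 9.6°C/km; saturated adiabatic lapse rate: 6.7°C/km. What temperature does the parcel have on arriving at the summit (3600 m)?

800 → 2500 m (dry, 9.6°C/km): ΔT = -9.6 × 1.7 = -16.32°C → T = -1.52°C
2500 → 3600 m (saturated, 6.7°C/km): ΔT = -6.7 × 1.1 = -7.37°C → T = -8.89°C

-8.89°C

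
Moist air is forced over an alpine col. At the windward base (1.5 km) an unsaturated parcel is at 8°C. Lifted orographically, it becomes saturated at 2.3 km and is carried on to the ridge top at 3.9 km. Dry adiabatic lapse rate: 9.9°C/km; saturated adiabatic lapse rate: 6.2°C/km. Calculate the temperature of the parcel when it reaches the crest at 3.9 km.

1500 → 2300 m (dry, 9.9°C/km): ΔT = -9.9 × 0.8 = -7.92°C → T = 0.08°C
2300 → 3900 m (saturated, 6.2°C/km): ΔT = -6.2 × 1.6 = -9.92°C → T = -9.84°C

-9.84°C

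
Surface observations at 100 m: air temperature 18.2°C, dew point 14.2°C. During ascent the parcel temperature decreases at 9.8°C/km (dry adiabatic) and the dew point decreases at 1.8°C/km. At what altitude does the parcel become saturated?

T and T_d converge at 9.8 − 1.8 = 8°C per km
Height above start = (18.2 − 14.2) / 8 = 0.5 km
LCL altitude = 100 m + 500 m = 600 m

600 m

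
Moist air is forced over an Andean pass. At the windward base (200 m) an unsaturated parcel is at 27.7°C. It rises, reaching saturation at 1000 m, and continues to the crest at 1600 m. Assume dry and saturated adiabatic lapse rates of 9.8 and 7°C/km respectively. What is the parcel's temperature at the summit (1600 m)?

From 200 m to 1000 m (dry): cools by 9.8 × 0.8 = 7.84°C, giving 19.86°C.
From 1000 m to 1600 m (saturated): cools by 7 × 0.6 = 4.2°C, giving 15.66°C.

15.66°C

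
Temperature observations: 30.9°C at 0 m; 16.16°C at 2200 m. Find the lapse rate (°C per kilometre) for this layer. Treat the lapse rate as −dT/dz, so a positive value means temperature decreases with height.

6.7°C/km

Γ = −ΔT/Δz = (30.9 − 16.16) / (2200 − 0) m
  = 14.74°C / 2.2 km = 6.7°C/km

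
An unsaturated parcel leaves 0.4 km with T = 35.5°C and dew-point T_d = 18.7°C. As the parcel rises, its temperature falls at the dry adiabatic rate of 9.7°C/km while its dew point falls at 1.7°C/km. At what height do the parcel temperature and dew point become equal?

2.5 km

T and T_d converge at 9.7 − 1.7 = 8°C per km
Height above start = (35.5 − 18.7) / 8 = 2.1 km
LCL altitude = 400 m + 2100 m = 2500 m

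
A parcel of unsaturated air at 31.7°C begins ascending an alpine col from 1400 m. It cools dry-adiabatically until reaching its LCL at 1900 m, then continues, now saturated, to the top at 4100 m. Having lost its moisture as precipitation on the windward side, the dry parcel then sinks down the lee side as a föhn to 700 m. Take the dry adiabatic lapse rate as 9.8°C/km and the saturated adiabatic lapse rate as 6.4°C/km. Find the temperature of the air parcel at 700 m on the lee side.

46.04°C

Dry to 1900 m: -9.8 × 0.5 km = -4.9°C, so T = 26.8°C.
Saturated to 4100 m: -6.4 × 2.2 km = -14.08°C, so T = 12.72°C.
Dry descent to 700 m: +9.8 × 3.4 km = +33.32°C, so T = 46.04°C.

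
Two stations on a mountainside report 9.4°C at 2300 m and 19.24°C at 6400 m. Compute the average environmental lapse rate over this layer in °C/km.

Γ = −ΔT/Δz = (9.4 − 19.24) / (6400 − 2300) m
  = -9.84°C / 4.1 km = -2.4°C/km

-2.4°C/km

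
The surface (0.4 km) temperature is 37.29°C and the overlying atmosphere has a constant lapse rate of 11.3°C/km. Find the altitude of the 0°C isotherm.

Height above start = (37.29 − 0) / 11.3 = 3.3 km
Altitude = 400 m + 3300 m = 3700 m

3.7 km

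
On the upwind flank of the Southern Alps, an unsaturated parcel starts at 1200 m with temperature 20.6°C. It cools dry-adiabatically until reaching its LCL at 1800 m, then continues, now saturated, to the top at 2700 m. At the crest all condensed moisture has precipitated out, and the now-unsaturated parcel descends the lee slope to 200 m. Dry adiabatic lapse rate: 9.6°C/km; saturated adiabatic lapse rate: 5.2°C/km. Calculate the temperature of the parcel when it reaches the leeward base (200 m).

34.16°C

From 1200 m to 1800 m (dry): cools by 9.6 × 0.6 = 5.76°C, giving 14.84°C.
From 1800 m to 2700 m (saturated): cools by 5.2 × 0.9 = 4.68°C, giving 10.16°C.
From 2700 m to 200 m (dry descent): warms by 9.6 × 2.5 = 24°C, giving 34.16°C.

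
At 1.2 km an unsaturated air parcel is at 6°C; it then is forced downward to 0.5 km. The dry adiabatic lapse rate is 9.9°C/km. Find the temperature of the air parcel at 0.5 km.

12.93°C

From 1200 m to 500 m (dry adiabatic): warms by 9.9 × 0.7 = 6.93°C, giving 12.93°C.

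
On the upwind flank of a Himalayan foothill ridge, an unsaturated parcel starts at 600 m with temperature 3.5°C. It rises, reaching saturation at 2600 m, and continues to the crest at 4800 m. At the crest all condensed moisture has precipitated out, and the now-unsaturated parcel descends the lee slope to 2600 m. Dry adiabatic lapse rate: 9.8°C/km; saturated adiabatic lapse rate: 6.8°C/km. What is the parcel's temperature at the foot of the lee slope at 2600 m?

From 600 m to 2600 m (dry): cools by 9.8 × 2 = 19.6°C, giving -16.1°C.
From 2600 m to 4800 m (saturated): cools by 6.8 × 2.2 = 14.96°C, giving -31.06°C.
From 4800 m to 2600 m (dry descent): warms by 9.8 × 2.2 = 21.56°C, giving -9.5°C.

-9.5°C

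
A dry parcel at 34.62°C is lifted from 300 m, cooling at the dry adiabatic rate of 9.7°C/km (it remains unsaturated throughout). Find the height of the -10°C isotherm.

Height above start = (34.62 − (-10)) / 9.7 = 4.6 km
Altitude = 300 m + 4600 m = 4900 m

4900 m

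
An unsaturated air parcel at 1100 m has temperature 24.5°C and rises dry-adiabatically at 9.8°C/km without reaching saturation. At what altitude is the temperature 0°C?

3600 m

Height above start = (24.5 − 0) / 9.8 = 2.5 km
Altitude = 1100 m + 2500 m = 3600 m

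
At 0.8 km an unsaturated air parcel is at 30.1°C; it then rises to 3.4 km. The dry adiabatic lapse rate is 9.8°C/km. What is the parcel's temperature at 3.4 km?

4.62°C

Dry adiabatic to 3400 m: -9.8 × 2.6 km = -25.48°C, so T = 4.62°C.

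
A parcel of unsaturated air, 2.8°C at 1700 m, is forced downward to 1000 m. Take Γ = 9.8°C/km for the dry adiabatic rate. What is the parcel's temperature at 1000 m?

1700–1000 m, dry adiabatic: Δz = 0.7 km ⇒ ΔT = +6.86°C; T = 9.66°C

9.66°C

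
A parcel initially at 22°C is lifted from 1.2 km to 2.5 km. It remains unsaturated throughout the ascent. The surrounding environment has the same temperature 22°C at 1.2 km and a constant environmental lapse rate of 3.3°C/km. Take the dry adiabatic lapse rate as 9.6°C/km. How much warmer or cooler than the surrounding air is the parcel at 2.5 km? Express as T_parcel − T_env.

-8.19°C (parcel cooler than environment)

Parcel:
  From 1200 m to 2500 m (dry): cools by 9.6 × 1.3 = 12.48°C, giving 9.52°C.
Environment:
  From 1200 m to 2500 m (environment): cools by 3.3 × 1.3 = 4.29°C, giving 17.71°C.
T_parcel − T_env = 9.52 − 17.71 = -8.19°C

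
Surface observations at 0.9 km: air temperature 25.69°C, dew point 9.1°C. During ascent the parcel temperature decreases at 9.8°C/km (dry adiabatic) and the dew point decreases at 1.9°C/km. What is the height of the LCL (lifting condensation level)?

3 km

T and T_d converge at 9.8 − 1.9 = 7.9°C per km
Height above start = (25.69 − 9.1) / 7.9 = 2.1 km
LCL altitude = 900 m + 2100 m = 3000 m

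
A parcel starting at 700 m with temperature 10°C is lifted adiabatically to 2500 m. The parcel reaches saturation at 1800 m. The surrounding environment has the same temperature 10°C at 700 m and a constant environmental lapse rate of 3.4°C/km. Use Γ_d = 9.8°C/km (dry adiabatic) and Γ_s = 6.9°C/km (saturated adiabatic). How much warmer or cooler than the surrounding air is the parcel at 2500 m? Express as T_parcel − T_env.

Parcel:
  700–1800 m, dry: Δz = 1.1 km ⇒ ΔT = -10.78°C; T = -0.78°C
  1800–2500 m, saturated: Δz = 0.7 km ⇒ ΔT = -4.83°C; T = -5.61°C
Environment:
  700–2500 m, environment: Δz = 1.8 km ⇒ ΔT = -6.12°C; T = 3.88°C
T_parcel − T_env = -5.61 − 3.88 = -9.49°C

-9.49°C (parcel cooler than environment)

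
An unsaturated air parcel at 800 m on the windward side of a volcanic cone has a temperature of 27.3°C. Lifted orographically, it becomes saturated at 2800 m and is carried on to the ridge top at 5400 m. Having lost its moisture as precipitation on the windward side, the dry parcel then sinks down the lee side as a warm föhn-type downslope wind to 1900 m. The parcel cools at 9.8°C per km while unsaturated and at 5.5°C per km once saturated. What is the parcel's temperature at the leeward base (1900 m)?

27.7°C

From 800 m to 2800 m (dry): cools by 9.8 × 2 = 19.6°C, giving 7.7°C.
From 2800 m to 5400 m (saturated): cools by 5.5 × 2.6 = 14.3°C, giving -6.6°C.
From 5400 m to 1900 m (dry descent): warms by 9.8 × 3.5 = 34.3°C, giving 27.7°C.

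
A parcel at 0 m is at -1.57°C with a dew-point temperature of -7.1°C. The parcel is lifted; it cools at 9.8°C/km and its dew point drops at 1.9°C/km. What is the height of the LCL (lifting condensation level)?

700 m

T and T_d converge at 9.8 − 1.9 = 7.9°C per km
Height above start = (-1.57 − (-7.1)) / 7.9 = 0.7 km
LCL altitude = 0 m + 700 m = 700 m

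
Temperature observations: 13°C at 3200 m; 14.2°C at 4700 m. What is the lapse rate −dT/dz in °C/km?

-0.8°C/km

Γ = −ΔT/Δz = (13 − 14.2) / (4700 − 3200) m
  = -1.2°C / 1.5 km = -0.8°C/km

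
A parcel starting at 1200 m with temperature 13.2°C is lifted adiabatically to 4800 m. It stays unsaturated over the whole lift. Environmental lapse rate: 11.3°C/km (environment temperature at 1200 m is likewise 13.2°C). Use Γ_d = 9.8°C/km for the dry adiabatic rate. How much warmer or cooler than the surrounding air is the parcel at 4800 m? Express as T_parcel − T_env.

+5.4°C (parcel warmer than environment)

Parcel:
  From 1200 m to 4800 m (dry): cools by 9.8 × 3.6 = 35.28°C, giving -22.08°C.
Environment:
  From 1200 m to 4800 m (environment): cools by 11.3 × 3.6 = 40.68°C, giving -27.48°C.
T_parcel − T_env = -22.08 − (-27.48) = +5.4°C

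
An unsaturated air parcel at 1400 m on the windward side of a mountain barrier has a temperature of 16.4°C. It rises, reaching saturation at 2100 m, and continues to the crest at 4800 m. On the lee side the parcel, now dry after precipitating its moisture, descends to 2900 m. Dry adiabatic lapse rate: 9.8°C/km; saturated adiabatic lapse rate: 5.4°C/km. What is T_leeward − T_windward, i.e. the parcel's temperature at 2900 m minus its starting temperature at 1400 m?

Dry to 2100 m: -9.8 × 0.7 km = -6.86°C, so T = 9.54°C.
Saturated to 4800 m: -5.4 × 2.7 km = -14.58°C, so T = -5.04°C.
Dry descent to 2900 m: +9.8 × 1.9 km = +18.62°C, so T = 13.58°C.
Net change vs windward start: 13.58 − 16.4 = -2.82°C

-2.82°C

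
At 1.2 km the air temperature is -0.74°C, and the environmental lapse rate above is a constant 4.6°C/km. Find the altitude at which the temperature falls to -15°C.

4.3 km

Height above start = (-0.74 − (-15)) / 4.6 = 3.1 km
Altitude = 1200 m + 3100 m = 4300 m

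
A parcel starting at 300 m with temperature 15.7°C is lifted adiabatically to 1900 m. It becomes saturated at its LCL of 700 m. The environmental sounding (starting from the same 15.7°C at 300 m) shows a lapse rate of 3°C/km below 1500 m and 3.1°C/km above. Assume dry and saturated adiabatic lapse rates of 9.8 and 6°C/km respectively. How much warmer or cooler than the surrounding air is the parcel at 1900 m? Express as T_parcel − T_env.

-6.28°C (parcel cooler than environment)

Parcel:
  From 300 m to 700 m (dry): cools by 9.8 × 0.4 = 3.92°C, giving 11.78°C.
  From 700 m to 1900 m (saturated): cools by 6 × 1.2 = 7.2°C, giving 4.58°C.
Environment:
  From 300 m to 1500 m (environment, lower layer): cools by 3 × 1.2 = 3.6°C, giving 12.1°C.
  From 1500 m to 1900 m (environment, upper layer): cools by 3.1 × 0.4 = 1.24°C, giving 10.86°C.
T_parcel − T_env = 4.58 − 10.86 = -6.28°C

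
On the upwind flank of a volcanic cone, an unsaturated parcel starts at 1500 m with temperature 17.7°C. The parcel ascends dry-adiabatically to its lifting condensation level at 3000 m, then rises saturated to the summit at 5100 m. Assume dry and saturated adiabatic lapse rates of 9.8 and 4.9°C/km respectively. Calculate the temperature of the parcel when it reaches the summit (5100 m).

Dry to 3000 m: -9.8 × 1.5 km = -14.7°C, so T = 3°C.
Saturated to 5100 m: -4.9 × 2.1 km = -10.29°C, so T = -7.29°C.

-7.29°C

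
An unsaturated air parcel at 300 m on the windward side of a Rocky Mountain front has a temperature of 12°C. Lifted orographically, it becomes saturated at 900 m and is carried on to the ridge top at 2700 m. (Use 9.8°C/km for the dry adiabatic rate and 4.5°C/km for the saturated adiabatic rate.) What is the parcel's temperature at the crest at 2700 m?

-1.98°C

300 → 900 m (dry, 9.8°C/km): ΔT = -9.8 × 0.6 = -5.88°C → T = 6.12°C
900 → 2700 m (saturated, 4.5°C/km): ΔT = -4.5 × 1.8 = -8.1°C → T = -1.98°C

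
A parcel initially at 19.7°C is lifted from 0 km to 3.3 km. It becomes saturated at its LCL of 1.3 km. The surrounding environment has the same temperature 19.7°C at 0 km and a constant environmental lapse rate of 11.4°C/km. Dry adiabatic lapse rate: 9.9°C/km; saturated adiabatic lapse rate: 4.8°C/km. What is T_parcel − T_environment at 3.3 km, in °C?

+15.15°C (parcel warmer than environment)

Parcel:
  From 0 m to 1300 m (dry): cools by 9.9 × 1.3 = 12.87°C, giving 6.83°C.
  From 1300 m to 3300 m (saturated): cools by 4.8 × 2 = 9.6°C, giving -2.77°C.
Environment:
  From 0 m to 3300 m (environment): cools by 11.4 × 3.3 = 37.62°C, giving -17.92°C.
T_parcel − T_env = -2.77 − (-17.92) = +15.15°C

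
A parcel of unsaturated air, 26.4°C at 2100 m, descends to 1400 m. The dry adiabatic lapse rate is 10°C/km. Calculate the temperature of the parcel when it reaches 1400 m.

33.4°C

Dry adiabatic to 1400 m: +10 × 0.7 km = +7°C, so T = 33.4°C.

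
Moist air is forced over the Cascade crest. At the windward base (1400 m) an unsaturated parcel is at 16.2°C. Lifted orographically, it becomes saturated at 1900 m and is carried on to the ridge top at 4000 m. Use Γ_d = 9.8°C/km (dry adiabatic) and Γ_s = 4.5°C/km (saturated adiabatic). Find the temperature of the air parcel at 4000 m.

1.85°C

1400 → 1900 m (dry, 9.8°C/km): ΔT = -9.8 × 0.5 = -4.9°C → T = 11.3°C
1900 → 4000 m (saturated, 4.5°C/km): ΔT = -4.5 × 2.1 = -9.45°C → T = 1.85°C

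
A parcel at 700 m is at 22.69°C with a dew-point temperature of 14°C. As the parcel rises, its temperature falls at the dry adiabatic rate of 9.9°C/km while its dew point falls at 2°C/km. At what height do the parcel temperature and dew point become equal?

1800 m

T and T_d converge at 9.9 − 2 = 7.9°C per km
Height above start = (22.69 − 14) / 7.9 = 1.1 km
LCL altitude = 700 m + 1100 m = 1800 m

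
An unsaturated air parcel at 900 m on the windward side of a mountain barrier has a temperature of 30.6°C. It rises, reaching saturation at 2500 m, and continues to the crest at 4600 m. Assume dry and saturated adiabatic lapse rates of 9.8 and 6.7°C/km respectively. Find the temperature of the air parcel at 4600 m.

0.85°C

900–2500 m, dry: Δz = 1.6 km ⇒ ΔT = -15.68°C; T = 14.92°C
2500–4600 m, saturated: Δz = 2.1 km ⇒ ΔT = -14.07°C; T = 0.85°C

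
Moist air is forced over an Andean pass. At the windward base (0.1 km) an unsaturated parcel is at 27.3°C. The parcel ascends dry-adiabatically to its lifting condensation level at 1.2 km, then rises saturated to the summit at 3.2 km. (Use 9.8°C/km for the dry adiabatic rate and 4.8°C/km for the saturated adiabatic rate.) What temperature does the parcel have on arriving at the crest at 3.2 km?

6.92°C

Dry to 1200 m: -9.8 × 1.1 km = -10.78°C, so T = 16.52°C.
Saturated to 3200 m: -4.8 × 2 km = -9.6°C, so T = 6.92°C.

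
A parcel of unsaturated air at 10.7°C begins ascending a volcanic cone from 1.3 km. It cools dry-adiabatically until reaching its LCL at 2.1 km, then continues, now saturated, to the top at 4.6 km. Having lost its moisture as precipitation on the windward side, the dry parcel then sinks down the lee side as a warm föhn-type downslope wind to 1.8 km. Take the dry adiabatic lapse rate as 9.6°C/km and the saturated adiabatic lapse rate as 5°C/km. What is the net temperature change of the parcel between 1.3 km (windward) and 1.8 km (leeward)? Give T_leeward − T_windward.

Dry to 2100 m: -9.6 × 0.8 km = -7.68°C, so T = 3.02°C.
Saturated to 4600 m: -5 × 2.5 km = -12.5°C, so T = -9.48°C.
Dry descent to 1800 m: +9.6 × 2.8 km = +26.88°C, so T = 17.4°C.
Net change vs windward start: 17.4 − 10.7 = +6.7°C

+6.7°C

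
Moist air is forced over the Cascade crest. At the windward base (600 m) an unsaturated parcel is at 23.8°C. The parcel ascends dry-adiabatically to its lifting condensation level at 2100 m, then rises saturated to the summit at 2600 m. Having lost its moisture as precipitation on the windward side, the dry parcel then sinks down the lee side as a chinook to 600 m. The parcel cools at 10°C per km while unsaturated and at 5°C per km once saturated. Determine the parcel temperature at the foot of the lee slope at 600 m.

600 → 2100 m (dry, 10°C/km): ΔT = -10 × 1.5 = -15°C → T = 8.8°C
2100 → 2600 m (saturated, 5°C/km): ΔT = -5 × 0.5 = -2.5°C → T = 6.3°C
2600 → 600 m (dry descent, 10°C/km): ΔT = +10 × 2 = +20°C → T = 26.3°C

26.3°C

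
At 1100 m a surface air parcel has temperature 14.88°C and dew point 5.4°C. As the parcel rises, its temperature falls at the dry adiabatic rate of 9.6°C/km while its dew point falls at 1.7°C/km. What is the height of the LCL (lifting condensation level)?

T and T_d converge at 9.6 − 1.7 = 7.9°C per km
Height above start = (14.88 − 5.4) / 7.9 = 1.2 km
LCL altitude = 1100 m + 1200 m = 2300 m

2300 m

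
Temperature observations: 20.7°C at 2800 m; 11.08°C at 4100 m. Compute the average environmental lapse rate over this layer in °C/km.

Γ = −ΔT/Δz = (20.7 − 11.08) / (4100 − 2800) m
  = 9.62°C / 1.3 km = 7.4°C/km

7.4°C/km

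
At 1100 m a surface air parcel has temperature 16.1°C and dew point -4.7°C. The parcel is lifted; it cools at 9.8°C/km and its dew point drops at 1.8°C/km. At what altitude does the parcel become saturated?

T and T_d converge at 9.8 − 1.8 = 8°C per km
Height above start = (16.1 − (-4.7)) / 8 = 2.6 km
LCL altitude = 1100 m + 2600 m = 3700 m

3700 m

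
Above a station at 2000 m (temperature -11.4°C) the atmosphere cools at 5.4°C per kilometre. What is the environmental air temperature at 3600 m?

-20.04°C

2000–3600 m, environmental: Δz = 1.6 km ⇒ ΔT = -8.64°C; T = -20.04°C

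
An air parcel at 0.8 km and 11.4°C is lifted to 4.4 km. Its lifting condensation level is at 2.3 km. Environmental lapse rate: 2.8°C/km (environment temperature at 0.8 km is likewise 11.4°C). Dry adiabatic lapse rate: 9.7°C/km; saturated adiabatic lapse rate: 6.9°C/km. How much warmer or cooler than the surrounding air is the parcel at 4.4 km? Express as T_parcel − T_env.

-18.96°C (parcel cooler than environment)

Parcel:
  Dry to 2300 m: -9.7 × 1.5 km = -14.55°C, so T = -3.15°C.
  Saturated to 4400 m: -6.9 × 2.1 km = -14.49°C, so T = -17.64°C.
Environment:
  Environment to 4400 m: -2.8 × 3.6 km = -10.08°C, so T = 1.32°C.
T_parcel − T_env = -17.64 − 1.32 = -18.96°C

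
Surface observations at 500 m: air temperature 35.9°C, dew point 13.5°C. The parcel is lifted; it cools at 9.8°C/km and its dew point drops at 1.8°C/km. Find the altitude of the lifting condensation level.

3300 m

T and T_d converge at 9.8 − 1.8 = 8°C per km
Height above start = (35.9 − 13.5) / 8 = 2.8 km
LCL altitude = 500 m + 2800 m = 3300 m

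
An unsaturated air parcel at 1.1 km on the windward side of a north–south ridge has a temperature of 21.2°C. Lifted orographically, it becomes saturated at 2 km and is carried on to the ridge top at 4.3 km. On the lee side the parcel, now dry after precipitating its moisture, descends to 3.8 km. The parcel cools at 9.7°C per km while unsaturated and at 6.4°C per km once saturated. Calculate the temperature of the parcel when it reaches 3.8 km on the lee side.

Dry to 2000 m: -9.7 × 0.9 km = -8.73°C, so T = 12.47°C.
Saturated to 4300 m: -6.4 × 2.3 km = -14.72°C, so T = -2.25°C.
Dry descent to 3800 m: +9.7 × 0.5 km = +4.85°C, so T = 2.6°C.

2.6°C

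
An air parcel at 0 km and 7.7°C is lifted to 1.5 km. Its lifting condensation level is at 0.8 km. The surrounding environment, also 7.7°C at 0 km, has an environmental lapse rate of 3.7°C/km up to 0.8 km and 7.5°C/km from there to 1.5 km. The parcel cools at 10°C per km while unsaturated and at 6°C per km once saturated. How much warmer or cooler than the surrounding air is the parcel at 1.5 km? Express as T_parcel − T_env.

Parcel:
  0–800 m, dry: Δz = 0.8 km ⇒ ΔT = -8°C; T = -0.3°C
  800–1500 m, saturated: Δz = 0.7 km ⇒ ΔT = -4.2°C; T = -4.5°C
Environment:
  0–800 m, environment, lower layer: Δz = 0.8 km ⇒ ΔT = -2.96°C; T = 4.74°C
  800–1500 m, environment, upper layer: Δz = 0.7 km ⇒ ΔT = -5.25°C; T = -0.51°C
T_parcel − T_env = -4.5 − (-0.51) = -3.99°C

-3.99°C (parcel cooler than environment)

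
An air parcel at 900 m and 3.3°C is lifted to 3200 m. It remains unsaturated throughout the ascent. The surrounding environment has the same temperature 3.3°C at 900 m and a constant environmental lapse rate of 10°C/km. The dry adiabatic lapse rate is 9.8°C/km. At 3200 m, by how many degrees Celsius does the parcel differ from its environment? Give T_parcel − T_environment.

+0.46°C (parcel warmer than environment)

Parcel:
  900–3200 m, dry: Δz = 2.3 km ⇒ ΔT = -22.54°C; T = -19.24°C
Environment:
  900–3200 m, environment: Δz = 2.3 km ⇒ ΔT = -23°C; T = -19.7°C
T_parcel − T_env = -19.24 − (-19.7) = +0.46°C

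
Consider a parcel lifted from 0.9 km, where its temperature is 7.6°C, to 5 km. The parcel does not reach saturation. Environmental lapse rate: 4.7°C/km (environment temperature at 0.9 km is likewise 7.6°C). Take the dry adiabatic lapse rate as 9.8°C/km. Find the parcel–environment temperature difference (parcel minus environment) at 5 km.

Parcel:
  From 900 m to 5000 m (dry): cools by 9.8 × 4.1 = 40.18°C, giving -32.58°C.
Environment:
  From 900 m to 5000 m (environment): cools by 4.7 × 4.1 = 19.27°C, giving -11.67°C.
T_parcel − T_env = -32.58 − (-11.67) = -20.91°C

-20.91°C (parcel cooler than environment)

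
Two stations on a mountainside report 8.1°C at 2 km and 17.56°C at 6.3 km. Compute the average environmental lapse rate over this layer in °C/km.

-2.2°C/km

Γ = −ΔT/Δz = (8.1 − 17.56) / (6300 − 2000) m
  = -9.46°C / 4.3 km = -2.2°C/km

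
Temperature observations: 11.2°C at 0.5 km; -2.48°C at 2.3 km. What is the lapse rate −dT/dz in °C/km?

7.6°C/km

Γ = −ΔT/Δz = (11.2 − (-2.48)) / (2300 − 500) m
  = 13.68°C / 1.8 km = 7.6°C/km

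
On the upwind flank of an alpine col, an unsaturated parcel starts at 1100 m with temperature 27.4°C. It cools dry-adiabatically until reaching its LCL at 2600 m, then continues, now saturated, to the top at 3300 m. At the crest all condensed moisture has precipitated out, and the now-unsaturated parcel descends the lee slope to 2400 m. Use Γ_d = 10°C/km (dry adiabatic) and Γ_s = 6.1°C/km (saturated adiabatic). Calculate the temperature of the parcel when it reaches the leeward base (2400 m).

From 1100 m to 2600 m (dry): cools by 10 × 1.5 = 15°C, giving 12.4°C.
From 2600 m to 3300 m (saturated): cools by 6.1 × 0.7 = 4.27°C, giving 8.13°C.
From 3300 m to 2400 m (dry descent): warms by 10 × 0.9 = 9°C, giving 17.13°C.

17.13°C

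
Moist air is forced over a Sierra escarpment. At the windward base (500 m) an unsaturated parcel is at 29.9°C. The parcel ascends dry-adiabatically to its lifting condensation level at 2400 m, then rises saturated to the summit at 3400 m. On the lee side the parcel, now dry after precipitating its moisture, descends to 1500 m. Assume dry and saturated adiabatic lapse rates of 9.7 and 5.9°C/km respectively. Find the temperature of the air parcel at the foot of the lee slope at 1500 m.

500 → 2400 m (dry, 9.7°C/km): ΔT = -9.7 × 1.9 = -18.43°C → T = 11.47°C
2400 → 3400 m (saturated, 5.9°C/km): ΔT = -5.9 × 1 = -5.9°C → T = 5.57°C
3400 → 1500 m (dry descent, 9.7°C/km): ΔT = +9.7 × 1.9 = +18.43°C → T = 24°C

24°C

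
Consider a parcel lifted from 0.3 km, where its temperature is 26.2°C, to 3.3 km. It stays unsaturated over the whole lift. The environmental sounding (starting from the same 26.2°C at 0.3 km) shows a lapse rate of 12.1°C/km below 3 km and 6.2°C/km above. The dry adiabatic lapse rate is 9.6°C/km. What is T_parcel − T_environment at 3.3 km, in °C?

+5.73°C (parcel warmer than environment)

Parcel:
  300 → 3300 m (dry, 9.6°C/km): ΔT = -9.6 × 3 = -28.8°C → T = -2.6°C
Environment:
  300 → 3000 m (environment, lower layer, 12.1°C/km): ΔT = -12.1 × 2.7 = -32.67°C → T = -6.47°C
  3000 → 3300 m (environment, upper layer, 6.2°C/km): ΔT = -6.2 × 0.3 = -1.86°C → T = -8.33°C
T_parcel − T_env = -2.6 − (-8.33) = +5.73°C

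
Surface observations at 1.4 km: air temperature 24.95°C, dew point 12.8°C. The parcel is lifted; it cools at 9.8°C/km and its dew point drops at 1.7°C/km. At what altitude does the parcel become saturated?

T and T_d converge at 9.8 − 1.7 = 8.1°C per km
Height above start = (24.95 − 12.8) / 8.1 = 1.5 km
LCL altitude = 1400 m + 1500 m = 2900 m

2.9 km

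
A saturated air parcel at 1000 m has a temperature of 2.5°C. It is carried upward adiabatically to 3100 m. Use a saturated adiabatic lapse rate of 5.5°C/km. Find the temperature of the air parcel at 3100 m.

-9.05°C

1000–3100 m, saturated adiabatic: Δz = 2.1 km ⇒ ΔT = -11.55°C; T = -9.05°C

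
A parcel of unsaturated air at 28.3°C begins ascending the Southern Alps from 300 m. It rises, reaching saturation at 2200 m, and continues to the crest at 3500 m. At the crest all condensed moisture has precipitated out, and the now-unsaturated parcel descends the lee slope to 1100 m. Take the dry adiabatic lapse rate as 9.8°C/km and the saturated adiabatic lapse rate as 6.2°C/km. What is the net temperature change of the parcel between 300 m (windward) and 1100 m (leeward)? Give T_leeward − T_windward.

-3.16°C

300 → 2200 m (dry, 9.8°C/km): ΔT = -9.8 × 1.9 = -18.62°C → T = 9.68°C
2200 → 3500 m (saturated, 6.2°C/km): ΔT = -6.2 × 1.3 = -8.06°C → T = 1.62°C
3500 → 1100 m (dry descent, 9.8°C/km): ΔT = +9.8 × 2.4 = +23.52°C → T = 25.14°C
Net change vs windward start: 25.14 − 28.3 = -3.16°C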